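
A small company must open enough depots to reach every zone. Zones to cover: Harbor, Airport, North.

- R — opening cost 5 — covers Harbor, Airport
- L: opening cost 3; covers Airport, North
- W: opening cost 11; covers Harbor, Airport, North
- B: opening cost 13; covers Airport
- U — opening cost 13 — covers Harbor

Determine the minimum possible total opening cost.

8

Choose R and L: together they cover Harbor, Airport, North — every zone.
Total opening cost: 5 + 3 = 8.
No cover costs less than 8.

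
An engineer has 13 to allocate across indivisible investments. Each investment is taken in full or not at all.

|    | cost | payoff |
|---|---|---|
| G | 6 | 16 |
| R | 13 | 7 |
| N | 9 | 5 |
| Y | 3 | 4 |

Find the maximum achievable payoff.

Allowing fractional choices, the relaxed optimum would be about 22.2, but investments are indivisible.
G: cost 6 ≤ 13, payoff 16.
N + Y: cost 9 + 3 = 12 ≤ 13, payoff 5 + 4 = 9.
G + Y: cost 6 + 3 = 9 ≤ 13, payoff 16 + 4 = 20.
Best is G and Y with total payoff 20.

20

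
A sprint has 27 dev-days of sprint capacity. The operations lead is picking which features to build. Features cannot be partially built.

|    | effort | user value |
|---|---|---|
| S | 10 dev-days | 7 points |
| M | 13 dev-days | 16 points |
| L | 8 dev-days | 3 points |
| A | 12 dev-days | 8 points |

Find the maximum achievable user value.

Allowing fractional choices, the relaxed optimum would be about 25.7, but features are indivisible.
M + A: effort 13 + 12 = 25 ≤ 27, user value 16 + 8 = 24.
S + M: effort 10 + 13 = 23 ≤ 27, user value 7 + 16 = 23.
M + L: effort 13 + 8 = 21 ≤ 27, user value 16 + 3 = 19.
Best is M and A with total user value 24.

24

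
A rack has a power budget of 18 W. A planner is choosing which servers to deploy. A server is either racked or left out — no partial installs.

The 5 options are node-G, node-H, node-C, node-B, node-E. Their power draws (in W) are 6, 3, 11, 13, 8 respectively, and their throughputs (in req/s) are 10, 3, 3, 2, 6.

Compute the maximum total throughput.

19

node-G + node-H + node-E: power draw 6 + 3 + 8 = 17 ≤ 18, throughput 10 + 3 + 6 = 19.
node-G + node-E: power draw 6 + 8 = 14 ≤ 18, throughput 10 + 6 = 16.
node-G + node-H: power draw 6 + 3 = 9 ≤ 18, throughput 10 + 3 = 13.
Best is node-G, node-H, and node-E with total throughput 19.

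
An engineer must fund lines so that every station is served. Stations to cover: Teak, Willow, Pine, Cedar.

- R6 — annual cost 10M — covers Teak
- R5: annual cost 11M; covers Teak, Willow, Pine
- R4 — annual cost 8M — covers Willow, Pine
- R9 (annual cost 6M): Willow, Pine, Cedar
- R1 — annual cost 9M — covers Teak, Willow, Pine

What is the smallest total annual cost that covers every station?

Choose R9 and R1: together they cover Teak, Willow, Pine, Cedar — every station.
Total annual cost: 6 + 9 = 15.

15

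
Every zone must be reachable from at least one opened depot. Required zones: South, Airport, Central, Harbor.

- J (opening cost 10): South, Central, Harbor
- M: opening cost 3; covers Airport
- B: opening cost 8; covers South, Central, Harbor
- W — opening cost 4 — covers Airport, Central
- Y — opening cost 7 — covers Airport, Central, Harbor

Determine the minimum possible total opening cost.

The greedy cost-per-new-zone heuristic would pick W and B for 12, but a cheaper cover exists.
Choose M and B: together they cover South, Airport, Central, Harbor — every zone.
Total opening cost: 3 + 8 = 11.
No cover costs less than 11.

11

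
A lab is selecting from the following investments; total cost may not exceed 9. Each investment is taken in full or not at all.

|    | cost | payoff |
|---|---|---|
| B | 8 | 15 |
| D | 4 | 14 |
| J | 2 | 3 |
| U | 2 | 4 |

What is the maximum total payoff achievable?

Take D, J, and U: cost 4 + 2 + 2 = 8 ≤ 9, payoff 14 + 3 + 4 = 21.
No other feasible combination does better.

21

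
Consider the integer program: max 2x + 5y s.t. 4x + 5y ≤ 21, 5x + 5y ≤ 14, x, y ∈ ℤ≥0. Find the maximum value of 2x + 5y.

(x,y)=(0,2): 4·0+5·2=10≤21, 5·0+5·2=10≤14, objective 10.
(x,y)=(1,1): 4·1+5·1=9≤21, 5·1+5·1=10≤14, objective 7.
(x,y)=(0,1): 4·0+5·1=5≤21, 5·0+5·1=5≤14, objective 5.
The best lattice point is (0,2), giving 10.

10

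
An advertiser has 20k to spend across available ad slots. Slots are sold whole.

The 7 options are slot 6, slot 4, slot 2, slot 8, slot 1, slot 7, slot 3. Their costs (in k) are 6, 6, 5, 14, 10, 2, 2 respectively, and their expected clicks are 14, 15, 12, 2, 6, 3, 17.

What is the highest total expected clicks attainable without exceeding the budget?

Allowing fractional choices, the relaxed optimum would be about 59.5, but ad slots are indivisible.
slot 6 + slot 4 + slot 2 + slot 3: cost 6 + 6 + 5 + 2 = 19 ≤ 20, expected clicks 14 + 15 + 12 + 17 = 58.
slot 6 + slot 4 + slot 7 + slot 3: cost 6 + 6 + 2 + 2 = 16 ≤ 20, expected clicks 14 + 15 + 3 + 17 = 49.
slot 4 + slot 2 + slot 7 + slot 3: cost 6 + 5 + 2 + 2 = 15 ≤ 20, expected clicks 15 + 12 + 3 + 17 = 47.
Best is slot 6, slot 4, slot 2, and slot 3 with total expected clicks 58.

58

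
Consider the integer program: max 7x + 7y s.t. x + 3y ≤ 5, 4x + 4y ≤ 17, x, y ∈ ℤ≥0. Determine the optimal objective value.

The continuous relaxation peaks at (4.25, 0) with value 29.75; rounding to a feasible lattice point costs some objective.
(x,y)=(4,0): 1·4+3·0=4≤5, 4·4+4·0=16≤17, objective 28.
(x,y)=(3,0): 1·3+3·0=3≤5, 4·3+4·0=12≤17, objective 21.
No feasible integer point exceeds 28.

28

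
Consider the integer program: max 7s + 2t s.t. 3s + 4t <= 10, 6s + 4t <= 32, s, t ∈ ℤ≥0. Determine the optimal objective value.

Relaxing integrality, the LP optimum is 23.33 at (s,t) = (3.33, 0), which is not an integer point.
(s,t)=(3,0): 3·3+4·0=9≤10, 6·3+4·0=18≤32, objective 21.
(s,t)=(2,1): 3·2+4·1=10≤10, 6·2+4·1=16≤32, objective 16.
(s,t)=(2,0): 3·2+4·0=6≤10, 6·2+4·0=12≤32, objective 14.
Maximum is 21 at (s,t)=(3,0).

21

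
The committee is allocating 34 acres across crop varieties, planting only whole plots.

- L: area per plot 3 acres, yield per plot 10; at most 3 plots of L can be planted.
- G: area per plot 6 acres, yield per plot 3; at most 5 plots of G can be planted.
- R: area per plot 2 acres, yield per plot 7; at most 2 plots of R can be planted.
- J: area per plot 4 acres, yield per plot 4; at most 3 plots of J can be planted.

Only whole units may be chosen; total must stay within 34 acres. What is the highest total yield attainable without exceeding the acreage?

3×L, 1×G, 2×R, and 3×J: area 31 ≤ 34, yield 3·10 + 1·3 + 2·7 + 3·4 = 59.
3×L, 2×G, 2×R, and 2×J: area 33 ≤ 34, yield 3·10 + 2·3 + 2·7 + 2·4 = 58.
Best is 59.

59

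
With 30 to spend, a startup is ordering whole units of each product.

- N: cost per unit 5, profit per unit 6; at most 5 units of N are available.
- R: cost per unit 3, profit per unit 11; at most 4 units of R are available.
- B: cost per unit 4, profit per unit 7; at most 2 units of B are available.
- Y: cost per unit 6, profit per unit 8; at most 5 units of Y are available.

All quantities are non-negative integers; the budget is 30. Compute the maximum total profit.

70

This is a bounded integer knapsack.
Take 2×N, 4×R, and 2×B: cost 30 ≤ 30, profit 2·6 + 4·11 + 2·7 = 70.
R has the best ratio (11/3) and is taken to its limit of 4; remaining capacity is filled optimally with the others.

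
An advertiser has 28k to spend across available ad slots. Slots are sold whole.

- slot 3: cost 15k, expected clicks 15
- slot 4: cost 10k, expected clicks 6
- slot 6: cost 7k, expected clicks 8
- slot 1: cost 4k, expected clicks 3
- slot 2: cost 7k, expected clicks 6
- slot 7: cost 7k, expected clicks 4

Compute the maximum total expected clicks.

26

Take slot 3, slot 6, and slot 1: cost 15 + 7 + 4 = 26 ≤ 28, expected clicks 15 + 8 + 3 = 26.
No other feasible combination does better.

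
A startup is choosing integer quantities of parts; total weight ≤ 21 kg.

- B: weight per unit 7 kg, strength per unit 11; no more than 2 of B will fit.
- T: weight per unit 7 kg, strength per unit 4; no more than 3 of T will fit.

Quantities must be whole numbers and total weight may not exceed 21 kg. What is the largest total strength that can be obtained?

This is a bounded integer knapsack.
2×B: weight 14 ≤ 21, strength 2·11 = 22.
2×B and 1×T: weight 21 ≤ 21, strength 2·11 + 1·4 = 26.
Best is 26.

26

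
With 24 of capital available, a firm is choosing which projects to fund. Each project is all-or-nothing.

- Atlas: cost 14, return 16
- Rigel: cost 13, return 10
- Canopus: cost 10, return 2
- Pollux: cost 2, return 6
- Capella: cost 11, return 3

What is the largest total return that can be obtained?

22

Atlas + Canopus: cost 14 + 10 = 24 ≤ 24, return 16 + 2 = 18.
Atlas + Pollux: cost 14 + 2 = 16 ≤ 24, return 16 + 6 = 22.
Best is Atlas and Pollux with total return 22.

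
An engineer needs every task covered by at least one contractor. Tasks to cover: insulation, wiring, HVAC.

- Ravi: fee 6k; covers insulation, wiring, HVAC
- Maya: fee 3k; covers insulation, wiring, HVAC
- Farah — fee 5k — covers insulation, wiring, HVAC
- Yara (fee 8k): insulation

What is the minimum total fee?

3

This is an integer covering problem.
Maya alone covers insulation, wiring, HVAC — every task.
Total fee: 3.
No cover costs less than 3.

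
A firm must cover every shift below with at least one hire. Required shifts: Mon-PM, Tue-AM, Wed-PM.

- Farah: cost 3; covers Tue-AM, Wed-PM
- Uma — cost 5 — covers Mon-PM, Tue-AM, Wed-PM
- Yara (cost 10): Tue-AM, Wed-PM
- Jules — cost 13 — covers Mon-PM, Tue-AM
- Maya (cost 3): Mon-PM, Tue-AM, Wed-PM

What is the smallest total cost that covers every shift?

3

Maya alone covers Mon-PM, Tue-AM, Wed-PM — every shift.
Total cost: 3.
No cover costs less than 3.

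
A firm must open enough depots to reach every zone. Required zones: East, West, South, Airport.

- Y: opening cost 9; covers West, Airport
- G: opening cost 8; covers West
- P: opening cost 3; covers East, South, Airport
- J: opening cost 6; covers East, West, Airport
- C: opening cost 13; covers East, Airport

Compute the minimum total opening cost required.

This is a weighted set-cover instance.
Choose P and J: together they cover East, West, South, Airport — every zone.
Total opening cost: 3 + 6 = 9.
No cover costs less than 9.

9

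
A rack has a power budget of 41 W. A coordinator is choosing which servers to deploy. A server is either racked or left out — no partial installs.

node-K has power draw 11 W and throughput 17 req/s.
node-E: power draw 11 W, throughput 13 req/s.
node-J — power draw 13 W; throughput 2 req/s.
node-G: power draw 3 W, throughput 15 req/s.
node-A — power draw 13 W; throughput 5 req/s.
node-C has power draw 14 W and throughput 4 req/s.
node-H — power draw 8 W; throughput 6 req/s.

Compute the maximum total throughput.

51

node-K + node-E + node-G + node-H: power draw 11 + 11 + 3 + 8 = 33 ≤ 41, throughput 17 + 13 + 15 + 6 = 51.
node-K + node-E + node-G + node-A: power draw 11 + 11 + 3 + 13 = 38 ≤ 41, throughput 17 + 13 + 15 + 5 = 50.
node-K + node-E + node-G + node-C: power draw 11 + 11 + 3 + 14 = 39 ≤ 41, throughput 17 + 13 + 15 + 4 = 49.
Best is node-K, node-E, node-G, and node-H with total throughput 51.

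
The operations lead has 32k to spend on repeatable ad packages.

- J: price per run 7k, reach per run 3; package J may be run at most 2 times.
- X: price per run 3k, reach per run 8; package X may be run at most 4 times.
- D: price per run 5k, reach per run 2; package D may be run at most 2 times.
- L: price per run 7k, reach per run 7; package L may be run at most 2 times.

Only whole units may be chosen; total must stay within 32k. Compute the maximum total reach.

Take 4×X, 1×D, and 2×L: price 31 ≤ 32, reach 4·8 + 1·2 + 2·7 = 48.
X has the best ratio (8/3) and is taken to its limit of 4; remaining capacity is filled optimally with the others.

48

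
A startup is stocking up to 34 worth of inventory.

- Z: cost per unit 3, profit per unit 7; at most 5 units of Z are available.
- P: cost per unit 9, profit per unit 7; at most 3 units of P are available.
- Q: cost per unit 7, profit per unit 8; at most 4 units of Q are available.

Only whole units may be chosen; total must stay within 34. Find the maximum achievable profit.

52

This is a bounded integer knapsack.
Take 4×Z and 3×Q: cost 33 ≤ 34, profit 4·7 + 3·8 = 52.
No other integer combination yields more.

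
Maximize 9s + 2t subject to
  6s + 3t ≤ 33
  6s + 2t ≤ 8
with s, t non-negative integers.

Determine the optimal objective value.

(s,t)=(1,1) is feasible, giving 11.
(s,t)=(1,0) is feasible, giving 9.
Maximum is 11 at (s,t)=(1,1).

11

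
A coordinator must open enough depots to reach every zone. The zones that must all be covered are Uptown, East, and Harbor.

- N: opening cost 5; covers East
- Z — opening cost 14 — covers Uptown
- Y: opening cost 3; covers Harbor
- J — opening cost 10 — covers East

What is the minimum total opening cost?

22

Choose N, Z, and Y: together they cover Uptown, East, Harbor — every zone.
Total opening cost: 5 + 14 + 3 = 22.
No cover costs less than 22.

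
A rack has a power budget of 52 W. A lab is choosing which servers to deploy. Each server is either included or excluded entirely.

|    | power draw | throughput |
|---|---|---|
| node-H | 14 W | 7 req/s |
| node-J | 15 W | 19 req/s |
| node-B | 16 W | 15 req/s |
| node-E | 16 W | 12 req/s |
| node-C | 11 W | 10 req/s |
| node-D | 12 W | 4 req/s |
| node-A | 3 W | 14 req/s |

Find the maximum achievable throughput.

This is a 0-1 knapsack instance.
Take node-J, node-B, node-E, and node-A: power draw 15 + 16 + 16 + 3 = 50 ≤ 52, throughput 19 + 15 + 12 + 14 = 60.
No other feasible combination does better.

60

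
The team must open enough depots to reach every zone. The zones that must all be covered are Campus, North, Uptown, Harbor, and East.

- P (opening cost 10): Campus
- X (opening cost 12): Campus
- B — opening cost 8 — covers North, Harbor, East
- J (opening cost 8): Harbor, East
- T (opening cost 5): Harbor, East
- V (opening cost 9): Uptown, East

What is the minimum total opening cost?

27

This is an integer covering problem.
Choose P, B, and V: together they cover Campus, North, Uptown, Harbor, East — every zone.
Total opening cost: 10 + 8 + 9 = 27.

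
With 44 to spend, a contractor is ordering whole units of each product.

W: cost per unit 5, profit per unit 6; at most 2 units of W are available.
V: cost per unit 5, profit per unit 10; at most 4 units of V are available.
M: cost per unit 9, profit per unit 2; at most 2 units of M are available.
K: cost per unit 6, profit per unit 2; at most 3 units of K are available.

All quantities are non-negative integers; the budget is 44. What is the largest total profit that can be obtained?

56

This is a bounded integer knapsack.
V has the best ratio (10/5); taking only V gives at most 4×10 = 40 (stopped by the supply cap of 4).
Mixing does better — 2×W, 4×V, and 2×K: cost 42 ≤ 44, profit 2·6 + 4·10 + 2·2 = 56.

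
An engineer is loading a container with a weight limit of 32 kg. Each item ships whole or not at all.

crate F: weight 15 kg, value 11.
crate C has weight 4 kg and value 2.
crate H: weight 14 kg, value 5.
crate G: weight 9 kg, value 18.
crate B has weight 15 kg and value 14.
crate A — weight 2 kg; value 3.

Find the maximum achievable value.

Treat it as a binary knapsack problem.
crate C + crate G + crate B + crate A: weight 4 + 9 + 15 + 2 = 30 ≤ 32, value 2 + 18 + 14 + 3 = 37.
crate G + crate B + crate A: weight 9 + 15 + 2 = 26 ≤ 32, value 18 + 14 + 3 = 35.
Best is crate C, crate G, crate B, and crate A with total value 37.

37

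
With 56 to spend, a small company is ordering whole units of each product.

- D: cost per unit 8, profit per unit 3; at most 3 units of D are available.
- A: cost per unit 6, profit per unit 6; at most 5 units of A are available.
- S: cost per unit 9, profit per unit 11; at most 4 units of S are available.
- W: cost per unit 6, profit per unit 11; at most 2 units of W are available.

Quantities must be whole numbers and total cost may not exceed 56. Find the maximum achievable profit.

72

W has the best ratio (11/6); taking only W gives at most 2×11 = 22 (stopped by the supply cap of 2).
Mixing does better — 1×A, 4×S, and 2×W: cost 54 ≤ 56, profit 1·6 + 4·11 + 2·11 = 72.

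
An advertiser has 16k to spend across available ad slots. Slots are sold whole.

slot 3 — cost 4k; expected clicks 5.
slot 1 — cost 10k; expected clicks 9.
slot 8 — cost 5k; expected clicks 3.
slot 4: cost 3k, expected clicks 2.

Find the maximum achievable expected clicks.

This is an integer program with binary decision variables.
slot 1 + slot 8: cost 10 + 5 = 15 ≤ 16, expected clicks 9 + 3 = 12.
slot 3 + slot 1: cost 4 + 10 = 14 ≤ 16, expected clicks 5 + 9 = 14.
Best is slot 3 and slot 1 with total expected clicks 14.

14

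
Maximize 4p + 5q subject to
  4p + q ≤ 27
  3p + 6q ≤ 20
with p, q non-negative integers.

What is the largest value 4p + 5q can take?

24

(p,q)=(6,0): 4·6+1·0=24≤27, 3·6+6·0=18≤20, objective 24.
(p,q)=(5,0): 4·5+1·0=20≤27, 3·5+6·0=15≤20, objective 20.
Maximum is 24 at (p,q)=(6,0).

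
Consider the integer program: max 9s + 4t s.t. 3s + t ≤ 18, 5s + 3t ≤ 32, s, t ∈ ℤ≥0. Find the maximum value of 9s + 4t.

(s,t)=(6,0): 3·6+1·0=18≤18, 5·6+3·0=30≤32, objective 54.
(s,t)=(5,2): 3·5+1·2=17≤18, 5·5+3·2=31≤32, objective 53.
(s,t)=(5,1): 3·5+1·1=16≤18, 5·5+3·1=28≤32, objective 49.
No feasible integer point exceeds 54.

54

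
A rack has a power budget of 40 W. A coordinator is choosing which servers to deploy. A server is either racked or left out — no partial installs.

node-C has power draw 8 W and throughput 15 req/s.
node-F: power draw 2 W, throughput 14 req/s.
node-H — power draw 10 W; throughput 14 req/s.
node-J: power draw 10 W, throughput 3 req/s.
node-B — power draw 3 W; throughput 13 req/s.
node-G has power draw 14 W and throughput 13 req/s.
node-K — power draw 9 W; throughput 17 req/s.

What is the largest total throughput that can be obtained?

Treat it as a binary knapsack problem.
Take node-C, node-F, node-H, node-B, and node-K: power draw 8 + 2 + 10 + 3 + 9 = 32 ≤ 40, throughput 15 + 14 + 14 + 13 + 17 = 73.
No other feasible combination does better.

73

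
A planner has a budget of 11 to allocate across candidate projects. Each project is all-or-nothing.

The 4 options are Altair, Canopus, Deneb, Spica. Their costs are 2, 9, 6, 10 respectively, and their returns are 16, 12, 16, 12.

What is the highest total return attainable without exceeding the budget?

Allowing fractional choices, the relaxed optimum would be about 36.0, but projects are indivisible.
Altair: cost 2 ≤ 11, return 16.
Altair + Deneb: cost 2 + 6 = 8 ≤ 11, return 16 + 16 = 32.
Altair + Canopus: cost 2 + 9 = 11 ≤ 11, return 16 + 12 = 28.
Best is Altair and Deneb with total return 32.

32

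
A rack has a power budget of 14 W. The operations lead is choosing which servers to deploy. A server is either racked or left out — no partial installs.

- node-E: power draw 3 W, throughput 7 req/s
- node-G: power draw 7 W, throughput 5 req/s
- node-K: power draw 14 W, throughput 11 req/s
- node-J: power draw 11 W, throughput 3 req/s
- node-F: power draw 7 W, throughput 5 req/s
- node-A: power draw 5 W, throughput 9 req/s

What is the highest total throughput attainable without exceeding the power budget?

Allowing fractional choices, the relaxed optimum would be about 20.7, but servers are indivisible.
node-E + node-A: power draw 3 + 5 = 8 ≤ 14, throughput 7 + 9 = 16.
node-G + node-A: power draw 7 + 5 = 12 ≤ 14, throughput 5 + 9 = 14.
Best is node-E and node-A with total throughput 16.

16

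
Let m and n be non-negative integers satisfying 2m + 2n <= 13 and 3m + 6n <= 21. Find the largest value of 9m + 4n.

The continuous relaxation peaks at (6.5, 0) with value 58.50; rounding to a feasible lattice point costs some objective.
(m,n)=(6,0): 2·6+2·0=12≤13, 3·6+6·0=18≤21, objective 54.
(m,n)=(5,1): 2·5+2·1=12≤13, 3·5+6·1=21≤21, objective 49.
Maximum is 54 at (m,n)=(6,0).

54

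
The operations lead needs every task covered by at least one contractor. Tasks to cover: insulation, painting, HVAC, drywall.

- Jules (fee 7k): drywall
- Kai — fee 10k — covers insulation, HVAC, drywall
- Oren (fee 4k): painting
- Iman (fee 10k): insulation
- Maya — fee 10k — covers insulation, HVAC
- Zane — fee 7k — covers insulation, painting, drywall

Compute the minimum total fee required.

14

This is a weighted set-cover instance.
The greedy cost-per-new-task heuristic would pick Zane and Kai for 17, but a cheaper cover exists.
Choose Kai and Oren: together they cover insulation, painting, HVAC, drywall — every task.
Total fee: 10 + 4 = 14.
No cover costs less than 14.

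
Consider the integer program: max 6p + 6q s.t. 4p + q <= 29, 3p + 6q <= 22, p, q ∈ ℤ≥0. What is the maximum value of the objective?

42

The continuous relaxation peaks at (7.24, 0.0476) with value 43.71; rounding to a feasible lattice point costs some objective.
(p,q)=(7,0) is feasible, giving 42.
(p,q)=(6,0) is feasible, giving 36.
The best lattice point is (7,0), giving 42.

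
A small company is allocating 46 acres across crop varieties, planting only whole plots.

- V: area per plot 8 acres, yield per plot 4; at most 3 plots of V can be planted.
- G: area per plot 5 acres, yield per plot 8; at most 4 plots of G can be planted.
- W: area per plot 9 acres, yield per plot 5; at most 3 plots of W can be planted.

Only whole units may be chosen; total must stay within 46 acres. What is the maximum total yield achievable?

2×V, 4×G, and 1×W: area 45 ≤ 46, yield 2·4 + 4·8 + 1·5 = 45.
1×V, 4×G, and 2×W: area 46 ≤ 46, yield 1·4 + 4·8 + 2·5 = 46.
Best is 46.

46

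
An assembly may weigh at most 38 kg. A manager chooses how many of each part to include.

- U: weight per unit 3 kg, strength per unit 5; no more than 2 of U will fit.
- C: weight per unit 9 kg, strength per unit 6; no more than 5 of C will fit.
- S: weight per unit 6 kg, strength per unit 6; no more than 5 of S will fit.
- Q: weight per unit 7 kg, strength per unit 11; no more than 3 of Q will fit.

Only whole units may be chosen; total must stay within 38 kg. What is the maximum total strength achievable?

50

2×U, 3×S, and 2×Q: weight 38 ≤ 38, strength 2·5 + 3·6 + 2·11 = 50.
1×U, 2×S, and 3×Q: weight 36 ≤ 38, strength 1·5 + 2·6 + 3·11 = 50.
Best is 50.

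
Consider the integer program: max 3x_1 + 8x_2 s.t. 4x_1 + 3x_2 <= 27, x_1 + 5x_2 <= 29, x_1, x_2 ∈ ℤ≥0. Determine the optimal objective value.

(x_1,x_2)=(3,5): 4·3+3·5=27≤27, 1·3+5·5=28≤29, objective 49.
(x_1,x_2)=(2,5): 4·2+3·5=23≤27, 1·2+5·5=27≤29, objective 46.
(x_1,x_2)=(1,5): 4·1+3·5=19≤27, 1·1+5·5=26≤29, objective 43.
Maximum is 49 at (x_1,x_2)=(3,5).

49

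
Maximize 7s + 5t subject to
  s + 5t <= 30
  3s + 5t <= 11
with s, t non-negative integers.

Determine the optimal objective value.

21

Relaxing integrality, the LP optimum is 25.67 at (s,t) = (3.67, 0), which is not an integer point.
(s,t)=(3,0): 1·3+5·0=3≤30, 3·3+5·0=9≤11, objective 21.
(s,t)=(2,1): 1·2+5·1=7≤30, 3·2+5·1=11≤11, objective 19.
(s,t)=(2,0): 1·2+5·0=2≤30, 3·2+5·0=6≤11, objective 14.
The best lattice point is (3,0), giving 21.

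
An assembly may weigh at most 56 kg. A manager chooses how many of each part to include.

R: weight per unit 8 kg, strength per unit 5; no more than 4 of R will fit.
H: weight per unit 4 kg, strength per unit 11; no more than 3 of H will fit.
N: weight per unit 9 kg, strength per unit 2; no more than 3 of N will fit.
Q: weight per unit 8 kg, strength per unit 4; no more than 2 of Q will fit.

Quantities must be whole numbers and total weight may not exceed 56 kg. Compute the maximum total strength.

57

This is a bounded integer knapsack.
Take 4×R, 3×H, and 1×Q: weight 52 ≤ 56, strength 4·5 + 3·11 + 1·4 = 57.
H has the best ratio (11/4) and is taken to its limit of 3; remaining capacity is filled optimally with the others.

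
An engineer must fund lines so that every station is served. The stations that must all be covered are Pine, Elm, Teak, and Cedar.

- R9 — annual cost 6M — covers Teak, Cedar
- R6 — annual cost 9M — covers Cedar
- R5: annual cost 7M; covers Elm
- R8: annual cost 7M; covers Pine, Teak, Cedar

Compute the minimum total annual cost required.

14

Choose R5 and R8: together they cover Pine, Elm, Teak, Cedar — every station.
Total annual cost: 7 + 7 = 14.
No cover costs less than 14.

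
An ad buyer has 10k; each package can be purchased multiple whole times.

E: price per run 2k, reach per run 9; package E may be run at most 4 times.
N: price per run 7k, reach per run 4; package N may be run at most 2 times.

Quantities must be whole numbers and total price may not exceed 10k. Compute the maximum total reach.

36

This is a bounded integer knapsack.
E has the best ratio (9/2); taking only E gives at most 4×9 = 36 (stopped by the supply cap of 4).
Optimal: 4×E: price 8 ≤ 10, reach 4·9 = 36.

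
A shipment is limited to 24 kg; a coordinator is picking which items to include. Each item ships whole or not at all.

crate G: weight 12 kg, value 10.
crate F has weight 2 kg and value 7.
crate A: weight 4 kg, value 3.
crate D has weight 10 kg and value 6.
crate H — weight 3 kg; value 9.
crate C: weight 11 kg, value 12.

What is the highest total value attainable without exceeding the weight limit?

Allowing fractional choices, the relaxed optimum would be about 34.7, but items are indivisible.
crate G + crate F + crate A + crate H: weight 12 + 2 + 4 + 3 = 21 ≤ 24, value 10 + 7 + 3 + 9 = 29.
crate F + crate H + crate C: weight 2 + 3 + 11 = 16 ≤ 24, value 7 + 9 + 12 = 28.
crate F + crate A + crate H + crate C: weight 2 + 4 + 3 + 11 = 20 ≤ 24, value 7 + 3 + 9 + 12 = 31.
Best is crate F, crate A, crate H, and crate C with total value 31.

31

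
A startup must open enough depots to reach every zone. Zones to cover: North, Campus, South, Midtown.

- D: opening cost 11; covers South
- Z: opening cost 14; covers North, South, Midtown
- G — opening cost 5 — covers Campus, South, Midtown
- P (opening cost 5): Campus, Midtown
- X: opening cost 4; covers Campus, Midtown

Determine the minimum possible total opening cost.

18

This is a weighted set-cover instance.
The greedy cost-per-new-zone heuristic would pick G and Z for 19, but a cheaper cover exists.
Choose Z and X: together they cover North, Campus, South, Midtown — every zone.
Total opening cost: 14 + 4 = 18.
No cover costs less than 18.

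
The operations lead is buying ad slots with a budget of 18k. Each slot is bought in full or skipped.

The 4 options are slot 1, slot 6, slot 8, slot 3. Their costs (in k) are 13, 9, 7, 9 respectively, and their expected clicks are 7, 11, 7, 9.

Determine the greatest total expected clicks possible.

This is an integer program with binary decision variables.
Take slot 6 and slot 3: cost 9 + 9 = 18 ≤ 18, expected clicks 11 + 9 = 20.
No other feasible combination does better.

20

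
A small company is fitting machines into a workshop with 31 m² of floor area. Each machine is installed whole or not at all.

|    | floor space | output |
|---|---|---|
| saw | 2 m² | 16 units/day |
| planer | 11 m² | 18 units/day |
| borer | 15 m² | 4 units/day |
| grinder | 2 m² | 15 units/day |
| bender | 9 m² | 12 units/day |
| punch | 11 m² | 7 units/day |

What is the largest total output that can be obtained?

61

This is a 0-1 knapsack instance.
Allowing fractional choices, the relaxed optimum would be about 65.5, but machines are indivisible.
saw + planer + grinder + punch: floor space 2 + 11 + 2 + 11 = 26 ≤ 31, output 16 + 18 + 15 + 7 = 56.
saw + planer + grinder + bender: floor space 2 + 11 + 2 + 9 = 24 ≤ 31, output 16 + 18 + 15 + 12 = 61.
saw + planer + borer + grinder: floor space 2 + 11 + 15 + 2 = 30 ≤ 31, output 16 + 18 + 4 + 15 = 53.
Best is saw, planer, grinder, and bender with total output 61.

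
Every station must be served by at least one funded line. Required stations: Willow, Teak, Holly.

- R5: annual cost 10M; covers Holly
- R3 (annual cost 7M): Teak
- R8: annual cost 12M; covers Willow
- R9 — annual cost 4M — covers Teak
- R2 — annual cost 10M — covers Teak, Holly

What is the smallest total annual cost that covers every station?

The greedy cost-per-new-station heuristic would pick R9, R5, and R8 for 26, but a cheaper cover exists.
Choose R8 and R2: together they cover Willow, Teak, Holly — every station.
Total annual cost: 12 + 10 = 22.
No cover costs less than 22.

22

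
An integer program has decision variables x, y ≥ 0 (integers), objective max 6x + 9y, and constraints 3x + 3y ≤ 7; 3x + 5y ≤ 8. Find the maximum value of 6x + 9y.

(x,y)=(1,1): 3·1+3·1=6≤7, 3·1+5·1=8≤8, objective 15.
(x,y)=(2,0): 3·2+3·0=6≤7, 3·2+5·0=6≤8, objective 12.
(x,y)=(0,1): 3·0+3·1=3≤7, 3·0+5·1=5≤8, objective 9.
Maximum is 15 at (x,y)=(1,1).

15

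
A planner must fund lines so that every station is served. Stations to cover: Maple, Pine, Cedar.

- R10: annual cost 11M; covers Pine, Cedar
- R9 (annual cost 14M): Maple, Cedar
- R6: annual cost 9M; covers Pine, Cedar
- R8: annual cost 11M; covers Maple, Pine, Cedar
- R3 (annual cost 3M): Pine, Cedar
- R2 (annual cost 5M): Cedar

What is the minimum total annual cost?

11

The greedy cost-per-new-station heuristic would pick R3 and R8 for 14, but a cheaper cover exists.
R8 alone covers Maple, Pine, Cedar — every station.
Total annual cost: 11.
No cover costs less than 11.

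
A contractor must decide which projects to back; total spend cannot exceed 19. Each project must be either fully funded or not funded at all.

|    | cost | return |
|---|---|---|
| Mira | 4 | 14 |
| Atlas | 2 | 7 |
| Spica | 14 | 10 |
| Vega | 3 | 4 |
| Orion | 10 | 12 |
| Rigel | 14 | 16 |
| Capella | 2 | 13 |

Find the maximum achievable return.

Take Mira, Atlas, Orion, and Capella: cost 4 + 2 + 10 + 2 = 18 ≤ 19, return 14 + 7 + 12 + 13 = 46.
No other feasible combination does better.

46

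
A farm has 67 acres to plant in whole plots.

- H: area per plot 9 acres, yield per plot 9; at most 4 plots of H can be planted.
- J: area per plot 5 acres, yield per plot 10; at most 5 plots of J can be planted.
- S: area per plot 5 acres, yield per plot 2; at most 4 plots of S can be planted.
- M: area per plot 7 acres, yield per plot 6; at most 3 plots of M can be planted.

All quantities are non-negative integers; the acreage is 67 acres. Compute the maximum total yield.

89

3×H, 5×J, and 2×M: area 66 ≤ 67, yield 3·9 + 5·10 + 2·6 = 89.
4×H, 5×J, and 1×S: area 66 ≤ 67, yield 4·9 + 5·10 + 1·2 = 88.
Best is 89.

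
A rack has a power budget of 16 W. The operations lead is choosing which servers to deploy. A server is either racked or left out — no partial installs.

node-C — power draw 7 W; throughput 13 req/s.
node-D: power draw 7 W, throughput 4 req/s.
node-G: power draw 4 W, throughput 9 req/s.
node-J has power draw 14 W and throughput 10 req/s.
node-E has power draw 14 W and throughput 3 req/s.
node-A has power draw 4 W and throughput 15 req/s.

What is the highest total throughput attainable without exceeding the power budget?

Allowing fractional choices, the relaxed optimum would be about 37.7, but servers are indivisible.
node-C + node-G + node-A: power draw 7 + 4 + 4 = 15 ≤ 16, throughput 13 + 9 + 15 = 37.
node-D + node-G + node-A: power draw 7 + 4 + 4 = 15 ≤ 16, throughput 4 + 9 + 15 = 28.
node-C + node-A: power draw 7 + 4 = 11 ≤ 16, throughput 13 + 15 = 28.
Best is node-C, node-G, and node-A with total throughput 37.

37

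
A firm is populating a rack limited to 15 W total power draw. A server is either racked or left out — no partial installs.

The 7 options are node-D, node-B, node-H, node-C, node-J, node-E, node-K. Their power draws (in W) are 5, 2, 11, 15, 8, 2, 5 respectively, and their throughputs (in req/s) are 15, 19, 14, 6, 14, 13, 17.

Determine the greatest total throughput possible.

64

Take node-D, node-B, node-E, and node-K: power draw 5 + 2 + 2 + 5 = 14 ≤ 15, throughput 15 + 19 + 13 + 17 = 64.
No other feasible combination does better.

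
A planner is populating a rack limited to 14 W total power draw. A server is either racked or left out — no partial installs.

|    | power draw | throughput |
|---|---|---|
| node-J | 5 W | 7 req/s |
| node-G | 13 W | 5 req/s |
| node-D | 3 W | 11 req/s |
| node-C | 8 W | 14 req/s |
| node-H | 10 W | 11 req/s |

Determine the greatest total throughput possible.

node-D + node-H: power draw 3 + 10 = 13 ≤ 14, throughput 11 + 11 = 22.
node-D + node-C: power draw 3 + 8 = 11 ≤ 14, throughput 11 + 14 = 25.
Best is node-D and node-C with total throughput 25.

25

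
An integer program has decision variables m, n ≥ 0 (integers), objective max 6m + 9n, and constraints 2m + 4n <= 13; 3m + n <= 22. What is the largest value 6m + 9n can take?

(m,n)=(6,0): 2·6+4·0=12≤13, 3·6+1·0=18≤22, objective 36.
(m,n)=(5,0): 2·5+4·0=10≤13, 3·5+1·0=15≤22, objective 30.
Maximum is 36 at (m,n)=(6,0).

36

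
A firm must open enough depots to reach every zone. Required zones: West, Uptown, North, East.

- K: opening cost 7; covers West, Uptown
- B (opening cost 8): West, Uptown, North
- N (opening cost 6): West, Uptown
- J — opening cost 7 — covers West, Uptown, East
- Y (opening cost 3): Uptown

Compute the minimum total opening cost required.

15

Choose B and J: together they cover West, Uptown, North, East — every zone.
Total opening cost: 8 + 7 = 15.
No cover costs less than 15.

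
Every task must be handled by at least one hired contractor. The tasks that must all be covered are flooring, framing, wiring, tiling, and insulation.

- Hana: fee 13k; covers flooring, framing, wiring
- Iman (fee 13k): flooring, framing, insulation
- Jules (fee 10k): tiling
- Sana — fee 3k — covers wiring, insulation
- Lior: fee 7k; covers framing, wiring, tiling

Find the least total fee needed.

The greedy cost-per-new-task heuristic would pick Sana, Lior, and Hana for 23, but a cheaper cover exists.
Choose Iman and Lior: together they cover flooring, framing, wiring, tiling, insulation — every task.
Total fee: 13 + 7 = 20.
No cover costs less than 20.

20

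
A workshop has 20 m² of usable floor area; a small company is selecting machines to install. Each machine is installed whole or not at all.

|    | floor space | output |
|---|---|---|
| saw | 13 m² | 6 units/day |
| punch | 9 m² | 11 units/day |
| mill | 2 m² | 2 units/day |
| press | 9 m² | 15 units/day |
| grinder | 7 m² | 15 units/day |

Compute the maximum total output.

Take mill, press, and grinder: floor space 2 + 9 + 7 = 18 ≤ 20, output 2 + 15 + 15 = 32.
No other feasible combination does better.

32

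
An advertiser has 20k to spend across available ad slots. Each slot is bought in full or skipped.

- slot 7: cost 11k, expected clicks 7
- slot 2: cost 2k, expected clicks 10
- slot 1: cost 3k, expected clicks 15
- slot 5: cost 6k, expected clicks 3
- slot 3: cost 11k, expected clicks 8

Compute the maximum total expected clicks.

Treat it as a binary knapsack problem.
Allowing fractional choices, the relaxed optimum would be about 35.5, but ad slots are indivisible.
slot 2 + slot 1 + slot 3: cost 2 + 3 + 11 = 16 ≤ 20, expected clicks 10 + 15 + 8 = 33.
slot 7 + slot 2 + slot 1: cost 11 + 2 + 3 = 16 ≤ 20, expected clicks 7 + 10 + 15 = 32.
Best is slot 2, slot 1, and slot 3 with total expected clicks 33.

33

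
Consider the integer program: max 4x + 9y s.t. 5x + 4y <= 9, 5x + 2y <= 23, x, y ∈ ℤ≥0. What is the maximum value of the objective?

18

Relaxing integrality, the LP optimum is 20.25 at (x,y) = (0, 2.25), which is not an integer point.
(x,y)=(0,2): 5·0+4·2=8≤9, 5·0+2·2=4≤23, objective 18.
(x,y)=(1,1): 5·1+4·1=9≤9, 5·1+2·1=7≤23, objective 13.
(x,y)=(0,1): 5·0+4·1=4≤9, 5·0+2·1=2≤23, objective 9.
The best lattice point is (0,2), giving 18.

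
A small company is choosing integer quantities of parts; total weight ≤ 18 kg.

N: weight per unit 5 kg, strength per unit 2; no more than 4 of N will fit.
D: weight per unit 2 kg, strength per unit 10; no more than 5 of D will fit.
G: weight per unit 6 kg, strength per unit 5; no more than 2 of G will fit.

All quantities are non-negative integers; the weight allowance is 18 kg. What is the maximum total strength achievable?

55

D has the best ratio (10/2); taking only D gives at most 5×10 = 50 (stopped by the supply cap of 5).
Mixing does better — 5×D and 1×G: weight 16 ≤ 18, strength 5·10 + 1·5 = 55.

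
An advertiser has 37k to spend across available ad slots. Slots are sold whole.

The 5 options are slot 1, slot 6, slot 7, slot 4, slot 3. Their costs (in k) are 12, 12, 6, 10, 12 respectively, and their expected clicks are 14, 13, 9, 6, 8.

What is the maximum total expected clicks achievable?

Take slot 1, slot 6, and slot 7: cost 12 + 12 + 6 = 30 ≤ 37, expected clicks 14 + 13 + 9 = 36.
No other feasible combination does better.

36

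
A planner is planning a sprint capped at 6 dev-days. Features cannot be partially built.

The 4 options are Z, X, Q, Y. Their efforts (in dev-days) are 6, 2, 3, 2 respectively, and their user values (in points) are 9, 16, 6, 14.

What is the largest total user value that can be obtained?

30

Q + Y: effort 3 + 2 = 5 ≤ 6, user value 6 + 14 = 20.
X + Q: effort 2 + 3 = 5 ≤ 6, user value 16 + 6 = 22.
X + Y: effort 2 + 2 = 4 ≤ 6, user value 16 + 14 = 30.
Best is X and Y with total user value 30.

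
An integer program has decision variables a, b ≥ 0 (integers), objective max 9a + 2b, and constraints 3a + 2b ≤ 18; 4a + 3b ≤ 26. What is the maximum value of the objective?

(a,b)=(6,0): 3·6+2·0=18≤18, 4·6+3·0=24≤26, objective 54.
(a,b)=(5,1): 3·5+2·1=17≤18, 4·5+3·1=23≤26, objective 47.
(a,b)=(5,0): 3·5+2·0=15≤18, 4·5+3·0=20≤26, objective 45.
The best lattice point is (6,0), giving 54.

54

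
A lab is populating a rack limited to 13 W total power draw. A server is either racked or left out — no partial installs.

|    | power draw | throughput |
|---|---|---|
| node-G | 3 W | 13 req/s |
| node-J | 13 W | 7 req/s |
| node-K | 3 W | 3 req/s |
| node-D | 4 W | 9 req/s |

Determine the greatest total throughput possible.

This is a 0-1 knapsack instance.
Take node-G, node-K, and node-D: power draw 3 + 3 + 4 = 10 ≤ 13, throughput 13 + 3 + 9 = 25.
No other feasible combination does better.

25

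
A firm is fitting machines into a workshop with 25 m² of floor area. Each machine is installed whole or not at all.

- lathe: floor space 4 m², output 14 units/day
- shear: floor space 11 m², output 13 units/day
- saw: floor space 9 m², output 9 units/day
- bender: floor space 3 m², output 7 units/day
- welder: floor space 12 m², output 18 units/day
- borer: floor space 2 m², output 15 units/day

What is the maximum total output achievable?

54

Allowing fractional choices, the relaxed optimum would be about 58.7, but machines are indivisible.
lathe + shear + bender + borer: floor space 4 + 11 + 3 + 2 = 20 ≤ 25, output 14 + 13 + 7 + 15 = 49.
lathe + welder + borer: floor space 4 + 12 + 2 = 18 ≤ 25, output 14 + 18 + 15 = 47.
lathe + bender + welder + borer: floor space 4 + 3 + 12 + 2 = 21 ≤ 25, output 14 + 7 + 18 + 15 = 54.
Best is lathe, bender, welder, and borer with total output 54.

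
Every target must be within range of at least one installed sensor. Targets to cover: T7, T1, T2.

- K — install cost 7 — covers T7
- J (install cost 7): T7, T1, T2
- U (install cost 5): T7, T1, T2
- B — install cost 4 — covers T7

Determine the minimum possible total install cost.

5

U alone covers T7, T1, T2 — every target.
Total install cost: 5.
No cover costs less than 5.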